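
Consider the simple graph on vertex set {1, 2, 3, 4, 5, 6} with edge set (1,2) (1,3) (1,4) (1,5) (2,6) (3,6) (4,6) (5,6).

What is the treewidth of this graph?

2

A width-2 tree decomposition is:
Bags: B1 = {1, 2, 6}  B2 = {1, 4, 6}  B3 = {1, 3, 6}  B4 = {1, 5, 6}
Tree: B1–B2, B2–B3, B3–B4
The largest bag has 3 vertices, giving width 2; this decomposition certifies tw(G) ≤ 2. The edges 2–6–4–1–2 form a cycle, so G is not a tree and its treewidth is at least 2. Therefore the treewidth is 2.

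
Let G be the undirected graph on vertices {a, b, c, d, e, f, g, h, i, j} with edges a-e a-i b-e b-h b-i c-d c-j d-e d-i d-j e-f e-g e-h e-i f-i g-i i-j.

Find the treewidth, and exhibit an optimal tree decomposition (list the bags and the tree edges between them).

Each bag holds 3 vertices, so the decomposition has width 2, which upper-bounds the treewidth. For the lower bound, the 3 vertices {b, e, h} are pairwise adjacent, and any tree decomposition puts a clique entirely inside one bag — forcing width ≥ 2. The upper and lower bounds meet at 2, so that is the treewidth.

Treewidth 2.
One such decomposition:
Bags: B1 = {e, f, i}  B2 = {b, e, i}  B3 = {d, e, i}  B4 = {b, e, h}  B5 = {d, i, j}  B6 = {e, g, i}  B7 = {a, e, i}  B8 = {c, d, j}
Tree: B1–B2, B1–B3, B2–B4, B3–B5, B1–B6, B3–B7, B5–B8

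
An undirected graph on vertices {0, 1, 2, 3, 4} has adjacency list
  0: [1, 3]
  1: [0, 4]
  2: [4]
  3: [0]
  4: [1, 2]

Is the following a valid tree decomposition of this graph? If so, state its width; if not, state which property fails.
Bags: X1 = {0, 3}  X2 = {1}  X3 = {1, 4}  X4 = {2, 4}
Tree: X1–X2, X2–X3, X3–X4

A tree decomposition must satisfy three properties: every vertex lies in some bag; for every edge, both endpoints lie together in some bag; and for every vertex, the bags containing it form a connected subtree. Here edge (0,1) lies in no bag, so the decomposition is invalid.

No — edge (0,1) lies in no bag.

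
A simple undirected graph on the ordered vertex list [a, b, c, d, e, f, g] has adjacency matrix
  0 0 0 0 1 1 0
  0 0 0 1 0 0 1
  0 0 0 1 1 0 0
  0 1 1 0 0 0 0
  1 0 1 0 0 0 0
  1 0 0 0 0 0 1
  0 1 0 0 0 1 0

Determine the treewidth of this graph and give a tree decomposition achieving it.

Every bag has size at most 3, so the width is 3 − 1 = 2 and tw(G) ≤ 2. For the lower bound, G contains the cycle b–g–f–a–e–c–d–b, so G is not a forest; only forests have treewidth ≤ 1, hence tw(G) ≥ 2. Combining the bounds, tw(G) = 2.

Treewidth 2.
One such decomposition:
Bags: B1 = {b, f, g}  B2 = {a, b, f}  B3 = {a, b, e}  B4 = {b, c, e}  B5 = {b, c, d}
Tree: B1–B2, B2–B3, B3–B4, B4–B5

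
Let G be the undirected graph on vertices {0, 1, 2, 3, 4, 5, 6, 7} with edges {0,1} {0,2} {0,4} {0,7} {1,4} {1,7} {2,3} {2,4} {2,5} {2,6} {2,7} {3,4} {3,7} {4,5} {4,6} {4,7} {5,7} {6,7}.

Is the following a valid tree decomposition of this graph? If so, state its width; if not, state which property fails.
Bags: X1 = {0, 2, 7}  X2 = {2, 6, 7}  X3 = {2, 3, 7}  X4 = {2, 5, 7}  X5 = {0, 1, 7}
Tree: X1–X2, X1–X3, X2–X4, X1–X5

No — vertex 4 appears in no bag.

A tree decomposition must satisfy three properties: every vertex lies in some bag; for every edge, both endpoints lie together in some bag; and for every vertex, the bags containing it form a connected subtree. Here vertex 4 appears in no bag, so the decomposition is invalid.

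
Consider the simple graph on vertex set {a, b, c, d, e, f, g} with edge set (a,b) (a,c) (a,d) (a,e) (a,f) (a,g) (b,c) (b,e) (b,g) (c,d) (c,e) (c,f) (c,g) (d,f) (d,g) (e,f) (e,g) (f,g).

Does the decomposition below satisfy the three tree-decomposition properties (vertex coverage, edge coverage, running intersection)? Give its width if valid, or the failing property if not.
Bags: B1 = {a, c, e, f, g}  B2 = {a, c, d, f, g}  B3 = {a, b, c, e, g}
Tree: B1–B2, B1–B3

Vertex coverage: the bags together contain {a, b, c, d, e, f, g}, the full vertex set. Edge coverage: each edge of G has both endpoints in at least one bag. Running intersection: for every vertex, the bags containing it form a connected subtree. All three properties hold, so this is a valid tree decomposition of width max|bag| − 1 = 4, and hence tw(G) ≤ 4.

Yes; width 4.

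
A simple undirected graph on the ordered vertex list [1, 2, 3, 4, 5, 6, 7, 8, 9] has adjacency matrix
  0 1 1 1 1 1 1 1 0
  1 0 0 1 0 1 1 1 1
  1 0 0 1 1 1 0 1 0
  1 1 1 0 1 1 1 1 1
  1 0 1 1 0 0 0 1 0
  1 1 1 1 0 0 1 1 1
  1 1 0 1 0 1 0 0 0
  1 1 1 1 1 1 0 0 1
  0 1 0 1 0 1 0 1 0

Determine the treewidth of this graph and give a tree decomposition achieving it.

Treewidth 4.
One optimal decomposition is:
Bags: B1 = {1, 3, 4, 5, 8}  B2 = {1, 3, 4, 6, 8}  B3 = {1, 2, 4, 6, 8}  B4 = {1, 2, 4, 6, 7}  B5 = {2, 4, 6, 8, 9}
Tree: B1–B2, B2–B3, B3–B4, B3–B5

Every bag has size at most 5, so the width is 5 − 1 = 4 and tw(G) ≤ 4. Conversely, {1, 3, 4, 5, 8} is a clique of size 5, and the vertices of any clique must share a bag in every tree decomposition; so some bag has ≥ 5 vertices and tw(G) ≥ 4. Hence tw(G) = 4 exactly.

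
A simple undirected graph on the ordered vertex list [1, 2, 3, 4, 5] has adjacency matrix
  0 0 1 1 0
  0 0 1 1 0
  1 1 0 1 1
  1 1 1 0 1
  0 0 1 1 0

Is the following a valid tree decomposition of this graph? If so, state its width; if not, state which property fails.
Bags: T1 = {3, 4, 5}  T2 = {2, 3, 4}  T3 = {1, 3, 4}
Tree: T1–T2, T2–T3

Vertex coverage: the bags together contain {1, 2, 3, 4, 5}, the full vertex set. Edge coverage: each edge of G has both endpoints in at least one bag. Running intersection: for every vertex, the bags containing it form a connected subtree. All three properties hold, so this is a valid tree decomposition of width max|bag| − 1 = 2, and hence tw(G) ≤ 2.

Yes; width 2.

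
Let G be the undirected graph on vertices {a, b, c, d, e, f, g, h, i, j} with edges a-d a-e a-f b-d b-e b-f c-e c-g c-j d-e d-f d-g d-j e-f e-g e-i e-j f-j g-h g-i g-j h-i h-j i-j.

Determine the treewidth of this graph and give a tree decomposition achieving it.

Treewidth 3.
One such decomposition:
Bags: B1 = {e, g, i, j}  B2 = {d, e, g, j}  B3 = {d, e, f, j}  B4 = {g, h, i, j}  B5 = {c, e, g, j}  B6 = {b, d, e, f}  B7 = {a, d, e, f}
Tree: B1–B2, B2–B3, B1–B4, B2–B5, B3–B6, B3–B7

Each bag holds 4 vertices, so the decomposition has width 3, which upper-bounds the treewidth. Conversely, {d, e, g, j} is a clique of size 4, and the vertices of any clique must share a bag in every tree decomposition; so some bag has ≥ 4 vertices and tw(G) ≥ 3. Hence tw(G) = 3 exactly.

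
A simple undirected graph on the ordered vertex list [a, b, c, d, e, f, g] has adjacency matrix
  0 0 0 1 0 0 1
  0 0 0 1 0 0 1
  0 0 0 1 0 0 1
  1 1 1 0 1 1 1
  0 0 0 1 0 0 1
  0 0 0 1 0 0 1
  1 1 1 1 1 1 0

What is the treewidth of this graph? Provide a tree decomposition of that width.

Treewidth 2.
Bags: B1 = {b, d, g}  B2 = {d, e, g}  B3 = {c, d, g}  B4 = {a, d, g}  B5 = {d, f, g}
Tree: B1–B2, B1–B3, B3–B4, B4–B5

Every bag has size at most 3, so the width is 3 − 1 = 2 and tw(G) ≤ 2. For the lower bound, the 3 vertices {d, f, g} are pairwise adjacent, and any tree decomposition puts a clique entirely inside one bag — forcing width ≥ 2. Therefore the treewidth is 2.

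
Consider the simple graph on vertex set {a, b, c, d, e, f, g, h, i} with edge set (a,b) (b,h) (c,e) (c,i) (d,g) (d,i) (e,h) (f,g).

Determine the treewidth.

1

A width-1 tree decomposition is:
Bags: B1 = {a, b}  B2 = {b, h}  B3 = {e, h}  B4 = {c, e}  B5 = {c, i}  B6 = {d, i}  B7 = {d, g}  B8 = {f, g}
Tree: B1–B2, B2–B3, B3–B4, B4–B5, B5–B6, B6–B7, B7–B8
Every bag has size at most 2, so the width is 2 − 1 = 1 and tw(G) ≤ 1. Any graph with an edge has treewidth ≥ 1, and G has the edge a–b. Hence tw(G) = 1 exactly.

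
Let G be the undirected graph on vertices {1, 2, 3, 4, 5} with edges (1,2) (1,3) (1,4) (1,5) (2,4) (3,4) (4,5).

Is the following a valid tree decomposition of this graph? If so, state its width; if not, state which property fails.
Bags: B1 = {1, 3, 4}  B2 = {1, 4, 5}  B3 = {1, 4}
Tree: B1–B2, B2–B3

No — vertex 2 appears in no bag.

A tree decomposition must satisfy three properties: every vertex lies in some bag; for every edge, both endpoints lie together in some bag; and for every vertex, the bags containing it form a connected subtree. Here vertex 2 appears in no bag, so the decomposition is invalid.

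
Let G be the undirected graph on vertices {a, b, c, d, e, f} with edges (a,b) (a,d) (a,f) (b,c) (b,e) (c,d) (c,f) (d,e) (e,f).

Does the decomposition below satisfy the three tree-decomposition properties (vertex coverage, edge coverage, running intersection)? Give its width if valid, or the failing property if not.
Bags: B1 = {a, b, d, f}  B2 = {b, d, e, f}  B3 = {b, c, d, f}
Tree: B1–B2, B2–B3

Every vertex of G appears in some bag (union = {a, b, c, d, e, f}); every edge is covered by a bag; and for each vertex v the set of bags containing v is connected in the bag tree. The decomposition is therefore valid. The largest bag has 4 vertices, so the width is 3.

Yes; width 3.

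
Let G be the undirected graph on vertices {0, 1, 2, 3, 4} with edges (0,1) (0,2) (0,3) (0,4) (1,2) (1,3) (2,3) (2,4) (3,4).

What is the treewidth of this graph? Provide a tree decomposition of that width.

Treewidth 3.
One optimal decomposition is:
Bags: B1 = {0, 2, 3, 4}  B2 = {0, 1, 2, 3}
Tree: B1–B2

Every bag has size at most 4, so the width is 4 − 1 = 3 and tw(G) ≤ 3. For the lower bound, the 4 vertices {0, 1, 2, 3} are pairwise adjacent, and any tree decomposition puts a clique entirely inside one bag — forcing width ≥ 3. The upper and lower bounds meet at 3, so that is the treewidth.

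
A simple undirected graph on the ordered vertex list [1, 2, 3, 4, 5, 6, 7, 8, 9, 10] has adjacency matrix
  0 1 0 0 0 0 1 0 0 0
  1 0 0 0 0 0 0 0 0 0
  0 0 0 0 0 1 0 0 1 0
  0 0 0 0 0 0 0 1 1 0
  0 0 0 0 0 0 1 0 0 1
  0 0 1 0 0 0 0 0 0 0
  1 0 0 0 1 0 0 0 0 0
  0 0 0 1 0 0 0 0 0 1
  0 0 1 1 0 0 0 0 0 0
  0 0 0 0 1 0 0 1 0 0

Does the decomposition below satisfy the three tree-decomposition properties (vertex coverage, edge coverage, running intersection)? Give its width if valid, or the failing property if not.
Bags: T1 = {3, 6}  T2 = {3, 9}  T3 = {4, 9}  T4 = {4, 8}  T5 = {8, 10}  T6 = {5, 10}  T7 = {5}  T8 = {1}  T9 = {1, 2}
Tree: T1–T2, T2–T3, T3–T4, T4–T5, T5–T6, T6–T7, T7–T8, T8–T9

No — vertex 7 appears in no bag.

A tree decomposition must satisfy three properties: every vertex lies in some bag; for every edge, both endpoints lie together in some bag; and for every vertex, the bags containing it form a connected subtree. Here vertex 7 appears in no bag, so the decomposition is invalid.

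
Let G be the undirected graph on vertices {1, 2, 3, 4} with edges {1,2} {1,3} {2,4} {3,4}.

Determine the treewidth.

2

A width-2 tree decomposition is:
Bags: B1 = {1, 3, 4}  B2 = {1, 2, 4}
Tree: B1–B2
Each bag holds 3 vertices, so the decomposition has width 2, which upper-bounds the treewidth. Since 4–3–1–2–4 is a cycle in G, G is not acyclic. Forests are exactly the graphs of treewidth ≤ 1, so tw(G) ≥ 2. Combining the bounds, tw(G) = 2.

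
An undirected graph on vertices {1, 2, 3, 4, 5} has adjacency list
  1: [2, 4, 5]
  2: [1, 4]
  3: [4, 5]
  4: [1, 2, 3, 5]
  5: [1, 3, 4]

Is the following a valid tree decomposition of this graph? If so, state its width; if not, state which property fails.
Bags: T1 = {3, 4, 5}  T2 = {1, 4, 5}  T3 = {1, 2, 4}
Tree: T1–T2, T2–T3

Yes; width 2.

Every vertex of G appears in some bag (union = {1, 2, 3, 4, 5}); every edge is covered by a bag; and for each vertex v the set of bags containing v is connected in the bag tree. The decomposition is therefore valid. The largest bag has 3 vertices, so the width is 2.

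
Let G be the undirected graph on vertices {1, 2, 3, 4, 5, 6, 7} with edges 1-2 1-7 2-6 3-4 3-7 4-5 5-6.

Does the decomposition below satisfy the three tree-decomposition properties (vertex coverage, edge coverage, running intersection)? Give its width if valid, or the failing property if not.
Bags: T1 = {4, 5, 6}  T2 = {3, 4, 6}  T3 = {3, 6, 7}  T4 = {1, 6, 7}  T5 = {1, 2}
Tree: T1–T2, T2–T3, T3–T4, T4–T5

No — edge (6,2) lies in no bag.

A tree decomposition must satisfy three properties: every vertex lies in some bag; for every edge, both endpoints lie together in some bag; and for every vertex, the bags containing it form a connected subtree. Here edge (6,2) lies in no bag, so the decomposition is invalid.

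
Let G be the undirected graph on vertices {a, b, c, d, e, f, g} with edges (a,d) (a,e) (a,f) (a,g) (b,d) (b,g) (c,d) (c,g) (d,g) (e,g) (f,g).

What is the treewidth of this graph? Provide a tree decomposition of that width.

Treewidth 2.
Bags: B1 = {a, d, g}  B2 = {a, e, g}  B3 = {a, f, g}  B4 = {b, d, g}  B5 = {c, d, g}
Tree: B1–B2, B1–B3, B1–B4, B1–B5

Each bag holds 3 vertices, so the decomposition has width 2, which upper-bounds the treewidth. Conversely, {c, d, g} is a clique of size 3, and the vertices of any clique must share a bag in every tree decomposition; so some bag has ≥ 3 vertices and tw(G) ≥ 2. The upper and lower bounds meet at 2, so that is the treewidth.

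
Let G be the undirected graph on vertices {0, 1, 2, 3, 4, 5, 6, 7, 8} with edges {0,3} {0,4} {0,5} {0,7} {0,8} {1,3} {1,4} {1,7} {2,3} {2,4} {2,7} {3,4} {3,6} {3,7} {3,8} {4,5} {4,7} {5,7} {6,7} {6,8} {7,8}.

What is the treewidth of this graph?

3

A width-3 tree decomposition is:
Bags: B1 = {0, 3, 4, 7}  B2 = {2, 3, 4, 7}  B3 = {1, 3, 4, 7}  B4 = {0, 4, 5, 7}  B5 = {0, 3, 7, 8}  B6 = {3, 6, 7, 8}
Tree: B1–B2, B1–B3, B1–B4, B1–B5, B5–B6
Every bag has size at most 4, so the width is 4 − 1 = 3 and tw(G) ≤ 3. For the lower bound, the 4 vertices {0, 3, 7, 8} are pairwise adjacent, and any tree decomposition puts a clique entirely inside one bag — forcing width ≥ 3. Combining the bounds, tw(G) = 3.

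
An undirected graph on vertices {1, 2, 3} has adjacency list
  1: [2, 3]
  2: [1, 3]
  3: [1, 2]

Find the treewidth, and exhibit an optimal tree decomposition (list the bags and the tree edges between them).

With just one bag of size 3, the width is 3 − 1 = 2, so tw(G) ≤ 2. Conversely, {1, 2, 3} is a clique of size 3, and the vertices of any clique must share a bag in every tree decomposition; so some bag has ≥ 3 vertices and tw(G) ≥ 2. Combining the bounds, tw(G) = 2.

Treewidth 2.
One optimal decomposition is:
Bags: B1 = {1, 2, 3}
Tree: (single bag)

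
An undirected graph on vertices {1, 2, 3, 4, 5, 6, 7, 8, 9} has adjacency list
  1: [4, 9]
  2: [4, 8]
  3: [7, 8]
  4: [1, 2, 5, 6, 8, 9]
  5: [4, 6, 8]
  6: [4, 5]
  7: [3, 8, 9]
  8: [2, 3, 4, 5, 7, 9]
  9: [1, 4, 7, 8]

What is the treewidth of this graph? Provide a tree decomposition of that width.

Treewidth 2.
Bags: B1 = {4, 8, 9}  B2 = {7, 8, 9}  B3 = {1, 4, 9}  B4 = {4, 5, 8}  B5 = {2, 4, 8}  B6 = {3, 7, 8}  B7 = {4, 5, 6}
Tree: B1–B2, B1–B3, B1–B4, B4–B5, B2–B6, B4–B7

Each bag holds 3 vertices, so the decomposition has width 2, which upper-bounds the treewidth. Conversely, {3, 7, 8} is a clique of size 3, and the vertices of any clique must share a bag in every tree decomposition; so some bag has ≥ 3 vertices and tw(G) ≥ 2. Combining the bounds, tw(G) = 2.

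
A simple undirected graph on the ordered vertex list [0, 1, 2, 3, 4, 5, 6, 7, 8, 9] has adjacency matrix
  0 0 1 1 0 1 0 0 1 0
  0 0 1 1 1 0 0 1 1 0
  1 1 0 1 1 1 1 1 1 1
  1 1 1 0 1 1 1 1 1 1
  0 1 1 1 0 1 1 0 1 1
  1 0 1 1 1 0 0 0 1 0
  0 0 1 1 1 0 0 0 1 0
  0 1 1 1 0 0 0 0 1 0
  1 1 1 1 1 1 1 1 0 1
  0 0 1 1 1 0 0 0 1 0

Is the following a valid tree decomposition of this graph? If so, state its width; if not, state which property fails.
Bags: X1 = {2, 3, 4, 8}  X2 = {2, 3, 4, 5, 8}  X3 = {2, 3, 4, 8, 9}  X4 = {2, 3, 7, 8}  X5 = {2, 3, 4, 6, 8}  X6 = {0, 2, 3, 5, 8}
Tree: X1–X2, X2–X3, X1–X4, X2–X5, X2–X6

A tree decomposition must satisfy three properties: every vertex lies in some bag; for every edge, both endpoints lie together in some bag; and for every vertex, the bags containing it form a connected subtree. Here vertex 1 appears in no bag, so the decomposition is invalid.

No — vertex 1 appears in no bag.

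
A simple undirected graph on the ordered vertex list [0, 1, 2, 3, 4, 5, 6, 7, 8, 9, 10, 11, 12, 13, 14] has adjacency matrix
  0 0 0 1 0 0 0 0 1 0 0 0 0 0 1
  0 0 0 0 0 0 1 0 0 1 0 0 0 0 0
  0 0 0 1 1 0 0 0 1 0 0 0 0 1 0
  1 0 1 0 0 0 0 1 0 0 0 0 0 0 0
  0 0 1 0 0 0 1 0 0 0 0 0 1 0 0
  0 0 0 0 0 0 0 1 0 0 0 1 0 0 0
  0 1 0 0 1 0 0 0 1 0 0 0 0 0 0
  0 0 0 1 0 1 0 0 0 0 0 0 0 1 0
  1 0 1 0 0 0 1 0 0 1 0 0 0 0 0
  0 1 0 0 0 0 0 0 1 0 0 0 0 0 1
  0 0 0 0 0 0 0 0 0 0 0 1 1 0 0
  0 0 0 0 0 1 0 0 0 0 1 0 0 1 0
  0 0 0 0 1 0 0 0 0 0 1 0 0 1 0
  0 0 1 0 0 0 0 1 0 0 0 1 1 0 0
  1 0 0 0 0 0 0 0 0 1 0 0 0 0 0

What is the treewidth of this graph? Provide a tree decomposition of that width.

Treewidth 3.
Bags: B1 = {5, 10, 11, 12}  B2 = {5, 11, 12, 13}  B3 = {5, 7, 12, 13}  B4 = {4, 7, 12, 13}  B5 = {2, 4, 7, 13}  B6 = {2, 3, 4, 7}  B7 = {2, 3, 4, 6}  B8 = {2, 3, 6, 8}  B9 = {0, 3, 6, 8}  B10 = {0, 1, 6, 8}  B11 = {0, 1, 8, 9}  B12 = {0, 1, 9, 14}
Tree: B1–B2, B2–B3, B3–B4, B4–B5, B5–B6, B6–B7, B7–B8, B8–B9, B9–B10, B10–B11, B11–B12

Each bag holds 4 vertices, so the decomposition has width 3, which upper-bounds the treewidth. For the lower bound: the 4 vertex sets {5,10,11}, {12}, {13}, {2,3,4,7} are disjoint, each induces a connected subgraph, and every pair is joined by at least one edge of G. Contracting each set to a single vertex therefore yields K_{4} as a minor, and since treewidth is minor-monotone, tw(G) ≥ tw(K_{4}) = 3. Therefore the treewidth is 3.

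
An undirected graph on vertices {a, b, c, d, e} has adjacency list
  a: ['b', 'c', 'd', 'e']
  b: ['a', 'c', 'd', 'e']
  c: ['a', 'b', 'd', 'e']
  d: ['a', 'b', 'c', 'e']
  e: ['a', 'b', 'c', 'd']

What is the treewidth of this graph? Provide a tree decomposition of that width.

Treewidth 4.
One such decomposition:
Bags: B1 = {a, b, c, d, e}
Tree: (single bag)

With just one bag of size 5, the width is 5 − 1 = 4, so tw(G) ≤ 4. Conversely, {a, b, c, d, e} is a clique of size 5, and the vertices of any clique must share a bag in every tree decomposition; so some bag has ≥ 5 vertices and tw(G) ≥ 4. The upper and lower bounds meet at 4, so that is the treewidth.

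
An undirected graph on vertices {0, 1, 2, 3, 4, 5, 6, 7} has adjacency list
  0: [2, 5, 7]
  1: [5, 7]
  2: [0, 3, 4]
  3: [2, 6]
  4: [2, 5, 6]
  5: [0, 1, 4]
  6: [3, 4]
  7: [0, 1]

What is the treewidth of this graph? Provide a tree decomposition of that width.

Treewidth 2.
One such decomposition:
Bags: B1 = {3, 4, 6}  B2 = {2, 3, 4}  B3 = {2, 4, 5}  B4 = {0, 2, 5}  B5 = {0, 1, 5}  B6 = {0, 1, 7}
Tree: B1–B2, B2–B3, B3–B4, B4–B5, B5–B6

Every bag has size at most 3, so the width is 3 − 1 = 2 and tw(G) ≤ 2. For the lower bound, G contains the cycle 6–3–2–4–6, so G is not a forest; only forests have treewidth ≤ 1, hence tw(G) ≥ 2. Combining the bounds, tw(G) = 2.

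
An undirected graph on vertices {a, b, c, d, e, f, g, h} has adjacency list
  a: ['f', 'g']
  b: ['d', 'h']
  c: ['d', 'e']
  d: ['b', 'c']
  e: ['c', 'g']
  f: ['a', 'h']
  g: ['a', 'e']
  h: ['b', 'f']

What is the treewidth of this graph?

2

A width-2 tree decomposition is:
Bags: B1 = {b, d, h}  B2 = {c, d, h}  B3 = {c, e, h}  B4 = {e, g, h}  B5 = {a, g, h}  B6 = {a, f, h}
Tree: B1–B2, B2–B3, B3–B4, B4–B5, B5–B6
Each bag holds 3 vertices, so the decomposition has width 2, which upper-bounds the treewidth. Since h–b–d–c–e–g–a–f–h is a cycle in G, G is not acyclic. Forests are exactly the graphs of treewidth ≤ 1, so tw(G) ≥ 2. Therefore the treewidth is 2.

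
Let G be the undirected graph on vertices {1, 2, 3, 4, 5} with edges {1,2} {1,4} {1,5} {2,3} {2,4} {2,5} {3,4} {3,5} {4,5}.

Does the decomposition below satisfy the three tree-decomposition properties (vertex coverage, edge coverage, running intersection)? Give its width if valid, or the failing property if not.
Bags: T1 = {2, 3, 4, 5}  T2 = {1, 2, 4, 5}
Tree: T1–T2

Checking the three conditions: (i) the bags cover all of {1, 2, 3, 4, 5}; (ii) for each edge, some bag contains both endpoints; (iii) the bags containing any fixed vertex form a subtree. All hold, so the decomposition is valid with width 4 − 1 = 3.

Yes; width 3.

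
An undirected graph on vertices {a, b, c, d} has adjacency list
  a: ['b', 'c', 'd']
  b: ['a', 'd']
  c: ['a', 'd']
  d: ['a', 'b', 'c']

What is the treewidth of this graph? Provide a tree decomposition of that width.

Every bag has size at most 3, so the width is 3 − 1 = 2 and tw(G) ≤ 2. Conversely, {a, c, d} is a clique of size 3, and the vertices of any clique must share a bag in every tree decomposition; so some bag has ≥ 3 vertices and tw(G) ≥ 2. Combining the bounds, tw(G) = 2.

Treewidth 2.
Bags: B1 = {a, c, d}  B2 = {a, b, d}
Tree: B1–B2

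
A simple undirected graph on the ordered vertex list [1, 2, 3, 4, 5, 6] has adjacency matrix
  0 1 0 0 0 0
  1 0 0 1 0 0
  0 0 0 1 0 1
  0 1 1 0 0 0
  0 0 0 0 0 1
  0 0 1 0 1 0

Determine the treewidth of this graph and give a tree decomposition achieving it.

The largest bag has 2 vertices, giving width 1; this decomposition certifies tw(G) ≤ 1. G has an edge, so its treewidth is at least 1. Hence tw(G) = 1 exactly.

Treewidth 1.
One such decomposition:
Bags: B1 = {1, 2}  B2 = {2, 4}  B3 = {3, 4}  B4 = {3, 6}  B5 = {5, 6}
Tree: B1–B2, B2–B3, B3–B4, B4–B5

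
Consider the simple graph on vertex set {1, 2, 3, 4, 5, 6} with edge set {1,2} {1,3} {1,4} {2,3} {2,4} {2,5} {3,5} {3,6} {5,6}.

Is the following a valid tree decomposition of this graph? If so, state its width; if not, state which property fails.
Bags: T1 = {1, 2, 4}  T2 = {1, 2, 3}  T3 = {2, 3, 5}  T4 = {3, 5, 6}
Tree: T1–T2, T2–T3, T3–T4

Yes; width 2.

Vertex coverage: the bags together contain {1, 2, 3, 4, 5, 6}, the full vertex set. Edge coverage: each edge of G has both endpoints in at least one bag. Running intersection: for every vertex, the bags containing it form a connected subtree. All three properties hold, so this is a valid tree decomposition of width max|bag| − 1 = 2, and hence tw(G) ≤ 2.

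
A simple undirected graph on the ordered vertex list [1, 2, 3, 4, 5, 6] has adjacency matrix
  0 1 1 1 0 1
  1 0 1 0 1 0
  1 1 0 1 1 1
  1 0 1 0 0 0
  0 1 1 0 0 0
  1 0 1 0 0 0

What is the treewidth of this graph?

2

A width-2 tree decomposition is:
Bags: B1 = {1, 3, 4}  B2 = {1, 3, 6}  B3 = {1, 2, 3}  B4 = {2, 3, 5}
Tree: B1–B2, B2–B3, B3–B4
Each bag holds 3 vertices, so the decomposition has width 2, which upper-bounds the treewidth. Conversely, {1, 2, 3} is a clique of size 3, and the vertices of any clique must share a bag in every tree decomposition; so some bag has ≥ 3 vertices and tw(G) ≥ 2. The upper and lower bounds meet at 2, so that is the treewidth.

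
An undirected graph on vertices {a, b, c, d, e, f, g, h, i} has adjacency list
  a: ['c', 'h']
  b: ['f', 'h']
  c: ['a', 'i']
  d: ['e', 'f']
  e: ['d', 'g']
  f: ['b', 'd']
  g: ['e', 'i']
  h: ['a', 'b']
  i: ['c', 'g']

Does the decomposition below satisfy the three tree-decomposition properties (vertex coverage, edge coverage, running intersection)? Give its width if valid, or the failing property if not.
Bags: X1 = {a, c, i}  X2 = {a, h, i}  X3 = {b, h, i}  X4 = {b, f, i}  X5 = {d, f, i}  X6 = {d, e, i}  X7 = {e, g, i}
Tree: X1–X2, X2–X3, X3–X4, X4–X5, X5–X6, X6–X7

Yes; width 2.

Vertex coverage: the bags together contain {a, b, c, d, e, f, g, h, i}, the full vertex set. Edge coverage: each edge of G has both endpoints in at least one bag. Running intersection: for every vertex, the bags containing it form a connected subtree. All three properties hold, so this is a valid tree decomposition of width max|bag| − 1 = 2, and hence tw(G) ≤ 2.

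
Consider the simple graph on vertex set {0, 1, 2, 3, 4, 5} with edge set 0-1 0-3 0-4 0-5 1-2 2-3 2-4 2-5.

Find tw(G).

2

A width-2 tree decomposition is:
Bags: B1 = {0, 1, 2}  B2 = {0, 2, 5}  B3 = {0, 2, 4}  B4 = {0, 2, 3}
Tree: B1–B2, B2–B3, B3–B4
Every bag has size at most 3, so the width is 3 − 1 = 2 and tw(G) ≤ 2. The edges 2–1–0–5–2 form a cycle, so G is not a tree and its treewidth is at least 2. Hence tw(G) = 2 exactly.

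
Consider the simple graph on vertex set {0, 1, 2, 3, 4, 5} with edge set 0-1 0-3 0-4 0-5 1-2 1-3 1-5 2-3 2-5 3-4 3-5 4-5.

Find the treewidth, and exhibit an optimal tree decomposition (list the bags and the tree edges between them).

Treewidth 3.
One such decomposition:
Bags: B1 = {1, 2, 3, 5}  B2 = {0, 1, 3, 5}  B3 = {0, 3, 4, 5}
Tree: B1–B2, B2–B3

Every bag has size at most 4, so the width is 4 − 1 = 3 and tw(G) ≤ 3. Conversely, {0, 1, 3, 5} is a clique of size 4, and the vertices of any clique must share a bag in every tree decomposition; so some bag has ≥ 4 vertices and tw(G) ≥ 3. The upper and lower bounds meet at 3, so that is the treewidth.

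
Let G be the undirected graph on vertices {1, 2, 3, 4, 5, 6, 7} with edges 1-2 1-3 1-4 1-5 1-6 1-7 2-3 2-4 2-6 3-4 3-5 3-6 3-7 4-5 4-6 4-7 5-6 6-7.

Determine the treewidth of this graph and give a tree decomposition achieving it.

Every bag has size at most 5, so the width is 5 − 1 = 4 and tw(G) ≤ 4. Conversely, {1, 2, 3, 4, 6} is a clique of size 5, and the vertices of any clique must share a bag in every tree decomposition; so some bag has ≥ 5 vertices and tw(G) ≥ 4. Hence tw(G) = 4 exactly.

Treewidth 4.
One such decomposition:
Bags: B1 = {1, 3, 4, 5, 6}  B2 = {1, 3, 4, 6, 7}  B3 = {1, 2, 3, 4, 6}
Tree: B1–B2, B2–B3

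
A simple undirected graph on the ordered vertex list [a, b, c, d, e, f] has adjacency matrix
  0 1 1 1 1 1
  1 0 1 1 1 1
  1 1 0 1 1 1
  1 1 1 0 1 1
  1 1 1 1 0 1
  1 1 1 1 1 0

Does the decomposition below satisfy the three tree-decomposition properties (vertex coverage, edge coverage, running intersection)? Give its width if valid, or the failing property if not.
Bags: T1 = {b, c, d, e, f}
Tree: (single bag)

A tree decomposition must satisfy three properties: every vertex lies in some bag; for every edge, both endpoints lie together in some bag; and for every vertex, the bags containing it form a connected subtree. Here vertex a appears in no bag, so the decomposition is invalid.

No — vertex a appears in no bag.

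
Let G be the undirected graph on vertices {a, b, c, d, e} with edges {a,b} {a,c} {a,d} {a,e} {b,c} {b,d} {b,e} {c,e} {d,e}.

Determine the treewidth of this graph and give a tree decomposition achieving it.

Treewidth 3.
Bags: B1 = {a, b, d, e}  B2 = {a, b, c, e}
Tree: B1–B2

Every bag has size at most 4, so the width is 4 − 1 = 3 and tw(G) ≤ 3. Conversely, {a, b, d, e} is a clique of size 4, and the vertices of any clique must share a bag in every tree decomposition; so some bag has ≥ 4 vertices and tw(G) ≥ 3. The upper and lower bounds meet at 3, so that is the treewidth.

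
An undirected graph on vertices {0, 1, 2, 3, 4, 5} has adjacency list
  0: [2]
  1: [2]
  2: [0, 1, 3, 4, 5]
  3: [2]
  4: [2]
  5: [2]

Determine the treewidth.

A width-1 tree decomposition is:
Bags: B1 = {2, 4}  B2 = {2, 3}  B3 = {2, 5}  B4 = {0, 2}  B5 = {1, 2}
Tree: B1–B2, B1–B3, B1–B4, B3–B5
The largest bag has 2 vertices, giving width 1; this decomposition certifies tw(G) ≤ 1. Since G has at least one edge (e.g. 2–4), it is not an edgeless graph, so tw(G) ≥ 1. Therefore the treewidth is 1.

1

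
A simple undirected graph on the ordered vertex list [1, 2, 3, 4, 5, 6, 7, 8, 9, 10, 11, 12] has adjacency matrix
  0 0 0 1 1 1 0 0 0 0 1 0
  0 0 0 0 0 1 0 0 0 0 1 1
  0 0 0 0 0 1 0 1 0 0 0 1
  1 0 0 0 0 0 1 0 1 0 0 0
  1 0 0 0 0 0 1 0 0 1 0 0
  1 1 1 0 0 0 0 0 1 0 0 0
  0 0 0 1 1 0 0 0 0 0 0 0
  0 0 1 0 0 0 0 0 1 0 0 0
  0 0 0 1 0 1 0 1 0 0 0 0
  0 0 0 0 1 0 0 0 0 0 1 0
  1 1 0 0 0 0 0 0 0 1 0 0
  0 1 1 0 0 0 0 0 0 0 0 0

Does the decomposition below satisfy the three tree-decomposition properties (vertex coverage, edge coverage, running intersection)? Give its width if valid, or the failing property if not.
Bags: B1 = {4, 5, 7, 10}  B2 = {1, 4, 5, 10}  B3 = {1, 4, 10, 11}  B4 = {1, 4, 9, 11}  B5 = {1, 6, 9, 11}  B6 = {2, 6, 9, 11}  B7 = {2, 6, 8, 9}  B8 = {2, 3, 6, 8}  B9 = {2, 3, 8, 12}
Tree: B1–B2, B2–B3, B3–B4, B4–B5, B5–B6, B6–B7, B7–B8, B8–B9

Yes; width 3.

Checking the three conditions: (i) the bags cover all of {1, 2, 3, 4, 5, 6, 7, 8, 9, 10, 11, 12}; (ii) for each edge, some bag contains both endpoints; (iii) the bags containing any fixed vertex form a subtree. All hold, so the decomposition is valid with width 4 − 1 = 3.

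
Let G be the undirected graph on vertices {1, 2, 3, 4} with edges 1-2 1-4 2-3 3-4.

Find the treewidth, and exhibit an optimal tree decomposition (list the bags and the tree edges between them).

The largest bag has 3 vertices, giving width 2; this decomposition certifies tw(G) ≤ 2. The edges 4–1–2–3–4 form a cycle, so G is not a tree and its treewidth is at least 2. The upper and lower bounds meet at 2, so that is the treewidth.

Treewidth 2.
One optimal decomposition is:
Bags: B1 = {1, 2, 4}  B2 = {2, 3, 4}
Tree: B1–B2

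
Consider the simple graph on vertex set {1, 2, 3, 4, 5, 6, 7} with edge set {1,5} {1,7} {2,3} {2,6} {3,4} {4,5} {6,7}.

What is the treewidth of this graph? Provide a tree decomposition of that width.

Every bag has size at most 3, so the width is 3 − 1 = 2 and tw(G) ≤ 2. For the lower bound, G contains the cycle 4–5–1–7–6–2–3–4, so G is not a forest; only forests have treewidth ≤ 1, hence tw(G) ≥ 2. Therefore the treewidth is 2.

Treewidth 2.
Bags: B1 = {1, 4, 5}  B2 = {1, 4, 7}  B3 = {4, 6, 7}  B4 = {2, 4, 6}  B5 = {2, 3, 4}
Tree: B1–B2, B2–B3, B3–B4, B4–B5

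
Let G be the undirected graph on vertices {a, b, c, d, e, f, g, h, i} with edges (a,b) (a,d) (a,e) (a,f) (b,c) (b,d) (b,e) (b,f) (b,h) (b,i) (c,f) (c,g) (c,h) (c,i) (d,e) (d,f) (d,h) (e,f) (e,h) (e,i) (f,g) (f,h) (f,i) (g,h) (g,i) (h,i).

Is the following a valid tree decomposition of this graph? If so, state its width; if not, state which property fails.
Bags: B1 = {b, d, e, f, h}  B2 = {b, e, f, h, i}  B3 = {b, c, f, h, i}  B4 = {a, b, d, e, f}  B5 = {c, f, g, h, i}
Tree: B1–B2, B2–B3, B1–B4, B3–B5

Vertex coverage: the bags together contain {a, b, c, d, e, f, g, h, i}, the full vertex set. Edge coverage: each edge of G has both endpoints in at least one bag. Running intersection: for every vertex, the bags containing it form a connected subtree. All three properties hold, so this is a valid tree decomposition of width max|bag| − 1 = 4, and hence tw(G) ≤ 4.

Yes; width 4.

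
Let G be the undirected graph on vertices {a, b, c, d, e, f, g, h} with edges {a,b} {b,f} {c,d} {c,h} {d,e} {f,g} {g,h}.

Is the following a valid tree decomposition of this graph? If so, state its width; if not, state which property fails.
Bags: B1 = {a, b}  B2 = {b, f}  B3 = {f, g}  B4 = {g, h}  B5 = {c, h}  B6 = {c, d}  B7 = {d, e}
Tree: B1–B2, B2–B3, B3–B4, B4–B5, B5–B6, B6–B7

Yes; width 1.

Checking the three conditions: (i) the bags cover all of {a, b, c, d, e, f, g, h}; (ii) for each edge, some bag contains both endpoints; (iii) the bags containing any fixed vertex form a subtree. All hold, so the decomposition is valid with width 2 − 1 = 1.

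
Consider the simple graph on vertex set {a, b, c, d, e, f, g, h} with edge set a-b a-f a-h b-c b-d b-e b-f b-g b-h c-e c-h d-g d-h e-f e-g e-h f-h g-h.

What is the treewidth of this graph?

3

A width-3 tree decomposition is:
Bags: B1 = {b, c, e, h}  B2 = {b, e, f, h}  B3 = {a, b, f, h}  B4 = {b, e, g, h}  B5 = {b, d, g, h}
Tree: B1–B2, B2–B3, B1–B4, B4–B5
Every bag has size at most 4, so the width is 4 − 1 = 3 and tw(G) ≤ 3. For the lower bound, the 4 vertices {b, d, g, h} are pairwise adjacent, and any tree decomposition puts a clique entirely inside one bag — forcing width ≥ 3. Hence tw(G) = 3 exactly.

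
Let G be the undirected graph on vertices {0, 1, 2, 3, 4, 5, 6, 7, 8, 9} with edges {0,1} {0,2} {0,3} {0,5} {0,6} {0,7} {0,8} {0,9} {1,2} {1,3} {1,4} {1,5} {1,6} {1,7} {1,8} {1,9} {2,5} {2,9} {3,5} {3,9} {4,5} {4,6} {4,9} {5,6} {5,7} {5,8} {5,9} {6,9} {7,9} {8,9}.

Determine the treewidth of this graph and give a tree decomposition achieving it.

Treewidth 4.
One optimal decomposition is:
Bags: B1 = {0, 1, 3, 5, 9}  B2 = {0, 1, 5, 6, 9}  B3 = {1, 4, 5, 6, 9}  B4 = {0, 1, 2, 5, 9}  B5 = {0, 1, 5, 8, 9}  B6 = {0, 1, 5, 7, 9}
Tree: B1–B2, B2–B3, B2–B4, B2–B5, B5–B6

Every bag has size at most 5, so the width is 5 − 1 = 4 and tw(G) ≤ 4. On the other hand G contains the 5-clique {0, 1, 2, 5, 9}. A clique must lie in a single bag of any decomposition, so no decomposition can have width below 4. Therefore the treewidth is 4.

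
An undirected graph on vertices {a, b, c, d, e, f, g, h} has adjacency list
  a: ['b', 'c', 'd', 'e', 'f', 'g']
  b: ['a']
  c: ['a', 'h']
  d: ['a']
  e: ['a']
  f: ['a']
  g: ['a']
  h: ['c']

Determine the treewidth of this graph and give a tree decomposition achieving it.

Treewidth 1.
Bags: B1 = {a, e}  B2 = {a, d}  B3 = {a, f}  B4 = {a, c}  B5 = {a, b}  B6 = {c, h}  B7 = {a, g}
Tree: B1–B2, B2–B3, B1–B4, B2–B5, B4–B6, B3–B7

The largest bag has 2 vertices, giving width 1; this decomposition certifies tw(G) ≤ 1. Any graph with an edge has treewidth ≥ 1, and G has the edge e–a. Hence tw(G) = 1 exactly.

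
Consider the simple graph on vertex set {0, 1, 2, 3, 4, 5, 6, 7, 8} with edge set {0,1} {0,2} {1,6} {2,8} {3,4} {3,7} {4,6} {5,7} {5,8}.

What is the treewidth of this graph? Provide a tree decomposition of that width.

Every bag has size at most 3, so the width is 3 − 1 = 2 and tw(G) ≤ 2. For the lower bound, G contains the cycle 7–3–4–6–1–0–2–8–5–7, so G is not a forest; only forests have treewidth ≤ 1, hence tw(G) ≥ 2. Therefore the treewidth is 2.

Treewidth 2.
One such decomposition:
Bags: B1 = {3, 4, 7}  B2 = {4, 6, 7}  B3 = {1, 6, 7}  B4 = {0, 1, 7}  B5 = {0, 2, 7}  B6 = {2, 7, 8}  B7 = {5, 7, 8}
Tree: B1–B2, B2–B3, B3–B4, B4–B5, B5–B6, B6–B7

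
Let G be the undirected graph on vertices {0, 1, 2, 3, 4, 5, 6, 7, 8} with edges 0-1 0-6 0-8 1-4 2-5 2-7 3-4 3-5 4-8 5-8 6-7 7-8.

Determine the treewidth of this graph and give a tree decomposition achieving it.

Treewidth 3.
One such decomposition:
Bags: B1 = {0, 2, 6, 7}  B2 = {0, 2, 7, 8}  B3 = {0, 2, 5, 8}  B4 = {0, 1, 5, 8}  B5 = {1, 4, 5, 8}  B6 = {1, 3, 4, 5}
Tree: B1–B2, B2–B3, B3–B4, B4–B5, B5–B6

Every bag has size at most 4, so the width is 4 − 1 = 3 and tw(G) ≤ 3. For the lower bound: the 4 vertex sets {2,6,7}, {0}, {8}, {1,3,4,5} are disjoint, each induces a connected subgraph, and every pair is joined by at least one edge of G. Contracting each set to a single vertex therefore yields K_{4} as a minor, and since treewidth is minor-monotone, tw(G) ≥ tw(K_{4}) = 3. The upper and lower bounds meet at 3, so that is the treewidth.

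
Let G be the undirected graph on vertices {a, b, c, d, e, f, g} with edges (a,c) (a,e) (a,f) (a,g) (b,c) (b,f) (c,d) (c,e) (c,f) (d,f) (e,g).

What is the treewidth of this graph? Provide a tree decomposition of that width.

Every bag has size at most 3, so the width is 3 − 1 = 2 and tw(G) ≤ 2. For the lower bound, the 3 vertices {a, e, g} are pairwise adjacent, and any tree decomposition puts a clique entirely inside one bag — forcing width ≥ 2. Therefore the treewidth is 2.

Treewidth 2.
One optimal decomposition is:
Bags: B1 = {a, c, e}  B2 = {a, e, g}  B3 = {a, c, f}  B4 = {b, c, f}  B5 = {c, d, f}
Tree: B1–B2, B1–B3, B3–B4, B3–B5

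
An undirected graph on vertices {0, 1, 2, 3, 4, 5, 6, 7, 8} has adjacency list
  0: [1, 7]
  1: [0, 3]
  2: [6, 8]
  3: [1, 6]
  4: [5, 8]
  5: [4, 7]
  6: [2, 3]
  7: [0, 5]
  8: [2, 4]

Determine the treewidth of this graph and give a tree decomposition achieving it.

Treewidth 2.
One optimal decomposition is:
Bags: B1 = {0, 1, 3}  B2 = {0, 3, 7}  B3 = {3, 5, 7}  B4 = {3, 4, 5}  B5 = {3, 4, 8}  B6 = {2, 3, 8}  B7 = {2, 3, 6}
Tree: B1–B2, B2–B3, B3–B4, B4–B5, B5–B6, B6–B7

The largest bag has 3 vertices, giving width 2; this decomposition certifies tw(G) ≤ 2. The edges 3–1–0–7–5–4–8–2–6–3 form a cycle, so G is not a tree and its treewidth is at least 2. Combining the bounds, tw(G) = 2.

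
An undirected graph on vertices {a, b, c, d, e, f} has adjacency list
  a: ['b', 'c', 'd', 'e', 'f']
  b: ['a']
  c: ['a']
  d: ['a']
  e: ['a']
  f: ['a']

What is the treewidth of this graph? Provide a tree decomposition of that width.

Treewidth 1.
One such decomposition:
Bags: B1 = {a, d}  B2 = {a, e}  B3 = {a, f}  B4 = {a, b}  B5 = {a, c}
Tree: B1–B2, B2–B3, B1–B4, B2–B5

Each bag holds 2 vertices, so the decomposition has width 1, which upper-bounds the treewidth. Any graph with an edge has treewidth ≥ 1, and G has the edge d–a. Therefore the treewidth is 1.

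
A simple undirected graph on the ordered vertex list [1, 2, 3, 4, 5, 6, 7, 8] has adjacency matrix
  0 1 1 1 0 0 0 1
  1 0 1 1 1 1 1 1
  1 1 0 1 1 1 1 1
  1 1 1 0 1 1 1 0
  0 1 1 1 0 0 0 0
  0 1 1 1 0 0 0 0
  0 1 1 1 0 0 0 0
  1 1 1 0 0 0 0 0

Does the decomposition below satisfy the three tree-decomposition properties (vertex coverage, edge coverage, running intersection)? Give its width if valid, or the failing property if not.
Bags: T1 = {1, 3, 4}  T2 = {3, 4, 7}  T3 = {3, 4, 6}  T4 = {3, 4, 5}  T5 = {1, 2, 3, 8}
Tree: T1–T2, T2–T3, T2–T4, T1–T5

No — edge (2,4) lies in no bag.

A tree decomposition must satisfy three properties: every vertex lies in some bag; for every edge, both endpoints lie together in some bag; and for every vertex, the bags containing it form a connected subtree. Here edge (2,4) lies in no bag, so the decomposition is invalid.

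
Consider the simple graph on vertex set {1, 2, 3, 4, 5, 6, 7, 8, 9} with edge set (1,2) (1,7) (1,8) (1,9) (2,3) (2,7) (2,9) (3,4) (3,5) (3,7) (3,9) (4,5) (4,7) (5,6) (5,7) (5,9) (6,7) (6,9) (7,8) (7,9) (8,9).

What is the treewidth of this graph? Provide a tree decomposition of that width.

Treewidth 3.
One such decomposition:
Bags: B1 = {2, 3, 7, 9}  B2 = {3, 5, 7, 9}  B3 = {5, 6, 7, 9}  B4 = {3, 4, 5, 7}  B5 = {1, 2, 7, 9}  B6 = {1, 7, 8, 9}
Tree: B1–B2, B2–B3, B2–B4, B1–B5, B5–B6

Every bag has size at most 4, so the width is 4 − 1 = 3 and tw(G) ≤ 3. On the other hand G contains the 4-clique {1, 7, 8, 9}. A clique must lie in a single bag of any decomposition, so no decomposition can have width below 3. Combining the bounds, tw(G) = 3.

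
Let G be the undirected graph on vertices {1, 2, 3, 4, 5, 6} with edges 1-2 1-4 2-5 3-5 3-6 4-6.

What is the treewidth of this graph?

A width-2 tree decomposition is:
Bags: B1 = {1, 2, 5}  B2 = {1, 3, 5}  B3 = {1, 3, 6}  B4 = {1, 4, 6}
Tree: B1–B2, B2–B3, B3–B4
Every bag has size at most 3, so the width is 3 − 1 = 2 and tw(G) ≤ 2. For the lower bound, G contains the cycle 1–2–5–3–6–4–1, so G is not a forest; only forests have treewidth ≤ 1, hence tw(G) ≥ 2. Therefore the treewidth is 2.

2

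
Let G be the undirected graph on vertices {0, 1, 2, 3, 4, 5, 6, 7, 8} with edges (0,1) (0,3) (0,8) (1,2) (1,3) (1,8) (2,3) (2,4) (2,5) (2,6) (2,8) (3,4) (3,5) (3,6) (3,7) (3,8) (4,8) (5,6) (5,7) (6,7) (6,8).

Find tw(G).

3

A width-3 tree decomposition is:
Bags: B1 = {2, 3, 4, 8}  B2 = {2, 3, 6, 8}  B3 = {2, 3, 5, 6}  B4 = {3, 5, 6, 7}  B5 = {1, 2, 3, 8}  B6 = {0, 1, 3, 8}
Tree: B1–B2, B2–B3, B3–B4, B2–B5, B5–B6
Each bag holds 4 vertices, so the decomposition has width 3, which upper-bounds the treewidth. Conversely, {0, 1, 3, 8} is a clique of size 4, and the vertices of any clique must share a bag in every tree decomposition; so some bag has ≥ 4 vertices and tw(G) ≥ 3. Therefore the treewidth is 3.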